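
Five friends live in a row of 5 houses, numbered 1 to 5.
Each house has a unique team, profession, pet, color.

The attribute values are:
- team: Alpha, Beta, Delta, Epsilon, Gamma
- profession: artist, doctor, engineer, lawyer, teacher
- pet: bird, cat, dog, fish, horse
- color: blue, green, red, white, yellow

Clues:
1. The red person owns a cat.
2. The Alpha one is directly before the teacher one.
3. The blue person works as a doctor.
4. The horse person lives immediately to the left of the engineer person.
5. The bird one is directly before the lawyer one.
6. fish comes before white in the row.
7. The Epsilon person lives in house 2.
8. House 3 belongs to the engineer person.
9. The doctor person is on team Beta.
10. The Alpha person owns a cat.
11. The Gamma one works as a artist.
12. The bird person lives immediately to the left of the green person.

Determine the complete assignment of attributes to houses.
Solution:

House | Team | Profession | Pet | Color
---------------------------------------
  1   | Beta | doctor | bird | blue
  2   | Epsilon | lawyer | horse | green
  3   | Alpha | engineer | cat | red
  4   | Delta | teacher | fish | yellow
  5   | Gamma | artist | dog | white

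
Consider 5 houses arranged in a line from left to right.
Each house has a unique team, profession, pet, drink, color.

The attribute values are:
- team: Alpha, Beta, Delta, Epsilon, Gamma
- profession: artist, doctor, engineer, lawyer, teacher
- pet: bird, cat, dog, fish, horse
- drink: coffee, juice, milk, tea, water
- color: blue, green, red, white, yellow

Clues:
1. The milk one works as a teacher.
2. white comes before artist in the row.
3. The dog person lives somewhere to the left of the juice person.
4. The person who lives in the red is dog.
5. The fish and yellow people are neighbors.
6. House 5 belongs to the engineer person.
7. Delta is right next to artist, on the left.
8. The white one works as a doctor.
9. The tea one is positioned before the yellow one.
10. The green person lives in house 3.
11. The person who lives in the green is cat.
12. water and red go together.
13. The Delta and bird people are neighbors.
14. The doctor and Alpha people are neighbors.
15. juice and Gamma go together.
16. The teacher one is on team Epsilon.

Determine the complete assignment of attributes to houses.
Solution:

House | Team | Profession | Pet | Drink | Color
-----------------------------------------------
  1   | Delta | doctor | fish | tea | white
  2   | Alpha | artist | bird | coffee | yellow
  3   | Epsilon | teacher | cat | milk | green
  4   | Beta | lawyer | dog | water | red
  5   | Gamma | engineer | horse | juice | blue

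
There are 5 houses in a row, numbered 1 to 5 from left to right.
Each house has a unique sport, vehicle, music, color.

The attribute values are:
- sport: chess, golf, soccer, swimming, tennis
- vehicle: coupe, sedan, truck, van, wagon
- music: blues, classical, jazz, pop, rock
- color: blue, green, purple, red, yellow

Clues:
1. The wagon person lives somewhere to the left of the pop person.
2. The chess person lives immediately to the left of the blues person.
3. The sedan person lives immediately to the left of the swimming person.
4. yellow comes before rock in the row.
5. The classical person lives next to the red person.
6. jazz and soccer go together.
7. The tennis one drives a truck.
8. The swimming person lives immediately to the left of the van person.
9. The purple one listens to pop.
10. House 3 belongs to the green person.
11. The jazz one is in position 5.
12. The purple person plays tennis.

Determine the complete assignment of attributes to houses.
Solution:

House | Sport | Vehicle | Music | Color
---------------------------------------
  1   | chess | sedan | classical | yellow
  2   | swimming | wagon | blues | red
  3   | golf | van | rock | green
  4   | tennis | truck | pop | purple
  5   | soccer | coupe | jazz | blue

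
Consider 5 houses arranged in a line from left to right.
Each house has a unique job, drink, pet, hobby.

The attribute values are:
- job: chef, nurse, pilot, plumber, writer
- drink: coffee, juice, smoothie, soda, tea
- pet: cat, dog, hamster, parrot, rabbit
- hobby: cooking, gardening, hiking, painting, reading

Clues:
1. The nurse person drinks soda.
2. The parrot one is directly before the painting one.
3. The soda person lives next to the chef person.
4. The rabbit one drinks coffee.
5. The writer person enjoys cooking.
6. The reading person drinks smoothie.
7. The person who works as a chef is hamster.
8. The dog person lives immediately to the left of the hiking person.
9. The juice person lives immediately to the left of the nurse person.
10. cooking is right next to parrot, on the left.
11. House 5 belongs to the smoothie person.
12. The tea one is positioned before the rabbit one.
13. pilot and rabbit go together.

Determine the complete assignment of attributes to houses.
Solution:

House | Job | Drink | Pet | Hobby
---------------------------------
  1   | writer | juice | dog | cooking
  2   | nurse | soda | parrot | hiking
  3   | chef | tea | hamster | painting
  4   | pilot | coffee | rabbit | gardening
  5   | plumber | smoothie | cat | reading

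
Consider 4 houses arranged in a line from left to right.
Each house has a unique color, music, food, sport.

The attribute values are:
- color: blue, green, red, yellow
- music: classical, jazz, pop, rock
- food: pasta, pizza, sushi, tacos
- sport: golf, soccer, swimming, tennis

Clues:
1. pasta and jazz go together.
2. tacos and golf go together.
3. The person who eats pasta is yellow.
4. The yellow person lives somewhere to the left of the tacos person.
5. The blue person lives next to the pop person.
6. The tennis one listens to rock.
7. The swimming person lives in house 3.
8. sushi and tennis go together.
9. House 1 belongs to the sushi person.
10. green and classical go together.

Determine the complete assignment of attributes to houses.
Solution:

House | Color | Music | Food | Sport
------------------------------------
  1   | blue | rock | sushi | tennis
  2   | red | pop | pizza | soccer
  3   | yellow | jazz | pasta | swimming
  4   | green | classical | tacos | golf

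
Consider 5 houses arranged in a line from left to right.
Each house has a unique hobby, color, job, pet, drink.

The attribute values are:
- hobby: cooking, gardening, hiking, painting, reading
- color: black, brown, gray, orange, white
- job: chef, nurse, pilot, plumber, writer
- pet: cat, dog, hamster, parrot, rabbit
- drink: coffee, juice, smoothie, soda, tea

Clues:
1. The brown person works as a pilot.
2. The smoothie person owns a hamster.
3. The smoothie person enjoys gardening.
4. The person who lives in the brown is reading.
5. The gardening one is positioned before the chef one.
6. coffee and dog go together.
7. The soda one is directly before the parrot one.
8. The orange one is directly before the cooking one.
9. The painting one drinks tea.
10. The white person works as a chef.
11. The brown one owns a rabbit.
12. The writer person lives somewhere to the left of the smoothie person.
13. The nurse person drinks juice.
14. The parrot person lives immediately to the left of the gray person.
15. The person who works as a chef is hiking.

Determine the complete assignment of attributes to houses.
Solution:

House | Hobby | Color | Job | Pet | Drink
-----------------------------------------
  1   | reading | brown | pilot | rabbit | soda
  2   | painting | orange | writer | parrot | tea
  3   | cooking | gray | nurse | cat | juice
  4   | gardening | black | plumber | hamster | smoothie
  5   | hiking | white | chef | dog | coffee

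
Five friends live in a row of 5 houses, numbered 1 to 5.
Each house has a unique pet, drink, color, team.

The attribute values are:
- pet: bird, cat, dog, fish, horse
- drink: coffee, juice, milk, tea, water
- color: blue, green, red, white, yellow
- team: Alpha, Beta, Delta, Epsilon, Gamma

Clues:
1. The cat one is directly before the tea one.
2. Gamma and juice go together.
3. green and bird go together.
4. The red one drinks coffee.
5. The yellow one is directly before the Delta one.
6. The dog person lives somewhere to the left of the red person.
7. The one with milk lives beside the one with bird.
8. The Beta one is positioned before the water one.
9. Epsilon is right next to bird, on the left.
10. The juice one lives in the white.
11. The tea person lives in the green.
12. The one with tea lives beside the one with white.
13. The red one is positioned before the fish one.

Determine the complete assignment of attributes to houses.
Solution:

House | Pet | Drink | Color | Team
----------------------------------
  1   | cat | milk | yellow | Epsilon
  2   | bird | tea | green | Delta
  3   | dog | juice | white | Gamma
  4   | horse | coffee | red | Beta
  5   | fish | water | blue | Alpha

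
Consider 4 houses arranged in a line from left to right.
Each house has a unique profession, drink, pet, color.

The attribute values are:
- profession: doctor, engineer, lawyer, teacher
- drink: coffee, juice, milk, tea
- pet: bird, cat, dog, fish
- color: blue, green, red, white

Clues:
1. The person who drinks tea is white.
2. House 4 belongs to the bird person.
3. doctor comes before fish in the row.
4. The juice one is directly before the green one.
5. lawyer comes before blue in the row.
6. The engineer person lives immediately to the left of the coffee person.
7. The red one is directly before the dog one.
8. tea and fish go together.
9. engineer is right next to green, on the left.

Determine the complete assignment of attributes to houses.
Solution:

House | Profession | Drink | Pet | Color
----------------------------------------
  1   | engineer | juice | cat | red
  2   | doctor | coffee | dog | green
  3   | lawyer | tea | fish | white
  4   | teacher | milk | bird | blue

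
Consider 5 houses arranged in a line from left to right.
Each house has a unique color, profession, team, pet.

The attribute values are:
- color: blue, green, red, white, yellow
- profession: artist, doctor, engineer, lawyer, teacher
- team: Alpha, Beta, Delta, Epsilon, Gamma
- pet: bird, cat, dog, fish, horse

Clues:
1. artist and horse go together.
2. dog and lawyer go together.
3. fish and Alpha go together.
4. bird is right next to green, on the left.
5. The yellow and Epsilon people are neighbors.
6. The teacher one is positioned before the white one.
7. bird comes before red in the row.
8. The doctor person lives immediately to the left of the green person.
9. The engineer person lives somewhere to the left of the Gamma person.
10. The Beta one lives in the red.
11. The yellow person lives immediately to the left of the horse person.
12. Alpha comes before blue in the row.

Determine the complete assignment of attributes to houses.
Solution:

House | Color | Profession | Team | Pet
---------------------------------------
  1   | yellow | doctor | Delta | bird
  2   | green | artist | Epsilon | horse
  3   | red | teacher | Beta | cat
  4   | white | engineer | Alpha | fish
  5   | blue | lawyer | Gamma | dog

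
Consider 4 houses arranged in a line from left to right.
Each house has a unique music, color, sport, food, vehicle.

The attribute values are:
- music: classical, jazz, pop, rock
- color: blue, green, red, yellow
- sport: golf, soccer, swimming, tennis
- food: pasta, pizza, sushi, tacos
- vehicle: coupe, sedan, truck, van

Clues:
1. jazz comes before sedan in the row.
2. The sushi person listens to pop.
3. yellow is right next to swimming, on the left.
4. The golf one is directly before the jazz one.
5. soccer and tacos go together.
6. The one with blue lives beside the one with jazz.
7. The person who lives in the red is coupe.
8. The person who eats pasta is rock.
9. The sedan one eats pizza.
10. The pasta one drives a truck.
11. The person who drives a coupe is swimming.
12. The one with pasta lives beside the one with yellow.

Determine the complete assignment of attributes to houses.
Solution:

House | Music | Color | Sport | Food | Vehicle
----------------------------------------------
  1   | rock | blue | golf | pasta | truck
  2   | jazz | yellow | soccer | tacos | van
  3   | pop | red | swimming | sushi | coupe
  4   | classical | green | tennis | pizza | sedan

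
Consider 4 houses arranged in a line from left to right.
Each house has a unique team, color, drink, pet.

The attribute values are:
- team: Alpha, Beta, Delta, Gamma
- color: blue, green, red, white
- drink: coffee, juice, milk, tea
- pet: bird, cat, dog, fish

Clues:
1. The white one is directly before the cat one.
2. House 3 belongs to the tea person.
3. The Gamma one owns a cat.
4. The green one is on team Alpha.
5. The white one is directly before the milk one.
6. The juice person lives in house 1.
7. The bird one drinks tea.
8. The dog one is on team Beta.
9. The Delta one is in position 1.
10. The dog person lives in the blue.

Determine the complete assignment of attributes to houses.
Solution:

House | Team | Color | Drink | Pet
----------------------------------
  1   | Delta | white | juice | fish
  2   | Gamma | red | milk | cat
  3   | Alpha | green | tea | bird
  4   | Beta | blue | coffee | dog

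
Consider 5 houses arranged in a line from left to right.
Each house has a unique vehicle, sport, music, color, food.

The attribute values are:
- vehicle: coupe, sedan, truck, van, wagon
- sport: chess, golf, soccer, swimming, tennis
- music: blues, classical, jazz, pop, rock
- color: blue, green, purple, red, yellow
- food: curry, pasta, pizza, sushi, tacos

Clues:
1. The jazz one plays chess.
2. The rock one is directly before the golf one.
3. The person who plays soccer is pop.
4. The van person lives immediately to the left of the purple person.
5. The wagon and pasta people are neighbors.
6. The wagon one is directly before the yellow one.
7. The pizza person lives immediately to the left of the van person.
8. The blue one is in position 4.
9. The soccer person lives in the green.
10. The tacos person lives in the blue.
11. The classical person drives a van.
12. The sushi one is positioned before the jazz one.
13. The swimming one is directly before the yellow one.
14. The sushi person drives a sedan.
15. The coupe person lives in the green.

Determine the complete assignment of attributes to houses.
Solution:

House | Vehicle | Sport | Music | Color | Food
----------------------------------------------
  1   | wagon | swimming | rock | red | pizza
  2   | van | golf | classical | yellow | pasta
  3   | sedan | tennis | blues | purple | sushi
  4   | truck | chess | jazz | blue | tacos
  5   | coupe | soccer | pop | green | curry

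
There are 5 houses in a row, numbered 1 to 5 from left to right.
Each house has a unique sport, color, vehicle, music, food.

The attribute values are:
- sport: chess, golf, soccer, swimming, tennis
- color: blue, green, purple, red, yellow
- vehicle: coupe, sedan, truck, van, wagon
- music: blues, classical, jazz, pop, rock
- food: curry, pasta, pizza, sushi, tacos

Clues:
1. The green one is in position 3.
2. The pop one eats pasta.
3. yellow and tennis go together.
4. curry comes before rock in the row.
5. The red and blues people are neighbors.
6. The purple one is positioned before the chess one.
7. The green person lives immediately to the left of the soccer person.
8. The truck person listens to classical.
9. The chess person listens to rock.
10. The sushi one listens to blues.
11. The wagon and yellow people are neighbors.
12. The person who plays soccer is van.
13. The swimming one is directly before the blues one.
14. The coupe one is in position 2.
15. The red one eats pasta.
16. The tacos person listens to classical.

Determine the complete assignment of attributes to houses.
Solution:

House | Sport | Color | Vehicle | Music | Food
----------------------------------------------
  1   | swimming | red | wagon | pop | pasta
  2   | tennis | yellow | coupe | blues | sushi
  3   | golf | green | truck | classical | tacos
  4   | soccer | purple | van | jazz | curry
  5   | chess | blue | sedan | rock | pizza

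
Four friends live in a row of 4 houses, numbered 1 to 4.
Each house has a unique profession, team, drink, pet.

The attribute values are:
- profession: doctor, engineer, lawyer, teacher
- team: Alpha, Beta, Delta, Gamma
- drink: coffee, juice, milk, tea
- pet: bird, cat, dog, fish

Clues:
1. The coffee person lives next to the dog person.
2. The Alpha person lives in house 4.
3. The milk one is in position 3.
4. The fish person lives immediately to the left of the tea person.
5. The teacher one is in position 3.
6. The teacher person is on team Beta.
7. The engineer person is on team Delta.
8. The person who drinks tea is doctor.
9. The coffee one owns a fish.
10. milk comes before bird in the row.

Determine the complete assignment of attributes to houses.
Solution:

House | Profession | Team | Drink | Pet
---------------------------------------
  1   | engineer | Delta | coffee | fish
  2   | doctor | Gamma | tea | dog
  3   | teacher | Beta | milk | cat
  4   | lawyer | Alpha | juice | bird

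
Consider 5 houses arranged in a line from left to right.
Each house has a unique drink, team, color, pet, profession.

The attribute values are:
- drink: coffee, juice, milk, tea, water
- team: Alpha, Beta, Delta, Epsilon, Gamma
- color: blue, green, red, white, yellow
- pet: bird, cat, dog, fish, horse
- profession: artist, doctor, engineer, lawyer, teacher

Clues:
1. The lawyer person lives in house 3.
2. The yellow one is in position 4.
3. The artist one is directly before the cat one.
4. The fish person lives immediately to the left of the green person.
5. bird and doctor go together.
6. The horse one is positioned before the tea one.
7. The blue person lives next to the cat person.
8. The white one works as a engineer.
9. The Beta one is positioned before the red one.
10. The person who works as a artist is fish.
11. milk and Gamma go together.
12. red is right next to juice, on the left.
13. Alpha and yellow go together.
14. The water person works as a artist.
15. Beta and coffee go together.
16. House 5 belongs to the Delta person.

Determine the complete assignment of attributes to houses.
Solution:

House | Drink | Team | Color | Pet | Profession
-----------------------------------------------
  1   | water | Epsilon | blue | fish | artist
  2   | coffee | Beta | green | cat | teacher
  3   | milk | Gamma | red | horse | lawyer
  4   | juice | Alpha | yellow | bird | doctor
  5   | tea | Delta | white | dog | engineer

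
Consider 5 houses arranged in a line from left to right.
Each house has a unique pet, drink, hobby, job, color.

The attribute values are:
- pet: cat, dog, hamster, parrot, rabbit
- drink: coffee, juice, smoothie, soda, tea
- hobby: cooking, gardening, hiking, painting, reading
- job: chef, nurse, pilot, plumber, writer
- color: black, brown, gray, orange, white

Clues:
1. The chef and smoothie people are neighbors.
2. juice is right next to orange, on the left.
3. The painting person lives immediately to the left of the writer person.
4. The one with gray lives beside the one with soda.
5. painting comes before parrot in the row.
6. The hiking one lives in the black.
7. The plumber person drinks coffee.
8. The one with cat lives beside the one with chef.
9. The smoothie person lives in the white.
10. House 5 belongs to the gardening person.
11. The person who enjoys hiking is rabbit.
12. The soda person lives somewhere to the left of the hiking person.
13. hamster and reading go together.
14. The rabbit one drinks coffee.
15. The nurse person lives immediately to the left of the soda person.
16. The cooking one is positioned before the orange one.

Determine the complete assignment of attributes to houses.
Solution:

House | Pet | Drink | Hobby | Job | Color
-----------------------------------------
  1   | cat | juice | cooking | nurse | gray
  2   | dog | soda | painting | chef | orange
  3   | hamster | smoothie | reading | writer | white
  4   | rabbit | coffee | hiking | plumber | black
  5   | parrot | tea | gardening | pilot | brown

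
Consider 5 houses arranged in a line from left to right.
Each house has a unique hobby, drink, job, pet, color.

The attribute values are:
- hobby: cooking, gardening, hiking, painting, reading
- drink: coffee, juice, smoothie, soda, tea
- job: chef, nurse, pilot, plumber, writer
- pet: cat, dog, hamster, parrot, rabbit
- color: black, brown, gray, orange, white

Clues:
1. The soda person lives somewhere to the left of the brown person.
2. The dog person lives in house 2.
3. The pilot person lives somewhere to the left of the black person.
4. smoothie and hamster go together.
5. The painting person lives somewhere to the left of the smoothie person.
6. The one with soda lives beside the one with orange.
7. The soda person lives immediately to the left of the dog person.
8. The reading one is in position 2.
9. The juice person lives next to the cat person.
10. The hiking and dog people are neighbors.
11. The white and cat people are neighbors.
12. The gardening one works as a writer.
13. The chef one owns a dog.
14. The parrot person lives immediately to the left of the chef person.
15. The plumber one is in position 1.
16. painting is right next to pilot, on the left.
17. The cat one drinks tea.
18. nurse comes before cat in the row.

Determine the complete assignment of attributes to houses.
Solution:

House | Hobby | Drink | Job | Pet | Color
-----------------------------------------
  1   | hiking | soda | plumber | parrot | gray
  2   | reading | coffee | chef | dog | orange
  3   | painting | juice | nurse | rabbit | white
  4   | cooking | tea | pilot | cat | brown
  5   | gardening | smoothie | writer | hamster | black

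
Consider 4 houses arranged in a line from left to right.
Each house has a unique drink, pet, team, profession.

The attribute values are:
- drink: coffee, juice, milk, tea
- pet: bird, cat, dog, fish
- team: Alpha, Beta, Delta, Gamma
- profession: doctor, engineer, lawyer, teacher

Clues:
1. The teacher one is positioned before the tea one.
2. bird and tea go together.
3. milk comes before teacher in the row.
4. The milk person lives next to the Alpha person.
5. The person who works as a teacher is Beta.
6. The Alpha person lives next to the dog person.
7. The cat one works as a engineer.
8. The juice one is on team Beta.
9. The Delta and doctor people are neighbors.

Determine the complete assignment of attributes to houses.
Solution:

House | Drink | Pet | Team | Profession
---------------------------------------
  1   | milk | cat | Delta | engineer
  2   | coffee | fish | Alpha | doctor
  3   | juice | dog | Beta | teacher
  4   | tea | bird | Gamma | lawyer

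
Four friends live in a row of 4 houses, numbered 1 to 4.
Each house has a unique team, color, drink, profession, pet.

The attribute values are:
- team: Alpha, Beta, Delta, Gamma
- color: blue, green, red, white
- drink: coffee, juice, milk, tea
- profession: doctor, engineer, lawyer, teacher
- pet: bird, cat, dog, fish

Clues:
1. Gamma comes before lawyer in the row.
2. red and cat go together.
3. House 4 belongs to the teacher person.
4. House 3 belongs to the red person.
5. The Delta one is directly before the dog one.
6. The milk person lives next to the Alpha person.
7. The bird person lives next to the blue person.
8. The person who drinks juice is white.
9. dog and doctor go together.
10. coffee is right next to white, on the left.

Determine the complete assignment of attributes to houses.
Solution:

House | Team | Color | Drink | Profession | Pet
-----------------------------------------------
  1   | Delta | green | tea | engineer | bird
  2   | Gamma | blue | milk | doctor | dog
  3   | Alpha | red | coffee | lawyer | cat
  4   | Beta | white | juice | teacher | fish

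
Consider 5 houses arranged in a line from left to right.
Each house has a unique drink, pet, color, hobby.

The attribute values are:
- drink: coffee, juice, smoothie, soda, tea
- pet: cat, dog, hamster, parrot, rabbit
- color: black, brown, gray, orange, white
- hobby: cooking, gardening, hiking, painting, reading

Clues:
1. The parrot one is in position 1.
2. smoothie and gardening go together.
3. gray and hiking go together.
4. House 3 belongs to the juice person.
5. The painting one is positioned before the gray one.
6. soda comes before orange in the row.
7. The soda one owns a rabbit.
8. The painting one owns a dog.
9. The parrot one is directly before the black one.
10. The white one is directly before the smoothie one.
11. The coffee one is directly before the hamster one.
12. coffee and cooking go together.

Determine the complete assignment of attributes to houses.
Solution:

House | Drink | Pet | Color | Hobby
-----------------------------------
  1   | coffee | parrot | white | cooking
  2   | smoothie | hamster | black | gardening
  3   | juice | dog | brown | painting
  4   | soda | rabbit | gray | hiking
  5   | tea | cat | orange | reading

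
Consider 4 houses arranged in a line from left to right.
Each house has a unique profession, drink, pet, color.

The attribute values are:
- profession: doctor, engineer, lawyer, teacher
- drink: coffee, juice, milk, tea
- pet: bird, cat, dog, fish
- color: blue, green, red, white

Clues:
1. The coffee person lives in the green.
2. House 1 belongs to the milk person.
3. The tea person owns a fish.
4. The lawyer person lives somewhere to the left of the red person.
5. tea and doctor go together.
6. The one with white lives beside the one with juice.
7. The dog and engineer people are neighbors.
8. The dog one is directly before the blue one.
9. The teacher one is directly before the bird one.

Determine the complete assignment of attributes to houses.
Solution:

House | Profession | Drink | Pet | Color
----------------------------------------
  1   | teacher | milk | dog | white
  2   | engineer | juice | bird | blue
  3   | lawyer | coffee | cat | green
  4   | doctor | tea | fish | red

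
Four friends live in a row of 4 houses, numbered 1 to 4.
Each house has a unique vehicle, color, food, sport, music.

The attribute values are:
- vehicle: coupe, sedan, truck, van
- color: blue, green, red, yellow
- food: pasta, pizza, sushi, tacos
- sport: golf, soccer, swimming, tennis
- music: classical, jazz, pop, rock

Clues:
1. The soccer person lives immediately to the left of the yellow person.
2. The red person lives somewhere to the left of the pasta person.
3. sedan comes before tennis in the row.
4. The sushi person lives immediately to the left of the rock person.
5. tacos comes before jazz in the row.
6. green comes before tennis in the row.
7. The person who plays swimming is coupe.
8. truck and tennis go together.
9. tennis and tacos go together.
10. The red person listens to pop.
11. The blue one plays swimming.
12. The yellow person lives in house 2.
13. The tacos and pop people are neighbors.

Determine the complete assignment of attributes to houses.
Solution:

House | Vehicle | Color | Food | Sport | Music
----------------------------------------------
  1   | sedan | green | sushi | soccer | classical
  2   | truck | yellow | tacos | tennis | rock
  3   | van | red | pizza | golf | pop
  4   | coupe | blue | pasta | swimming | jazz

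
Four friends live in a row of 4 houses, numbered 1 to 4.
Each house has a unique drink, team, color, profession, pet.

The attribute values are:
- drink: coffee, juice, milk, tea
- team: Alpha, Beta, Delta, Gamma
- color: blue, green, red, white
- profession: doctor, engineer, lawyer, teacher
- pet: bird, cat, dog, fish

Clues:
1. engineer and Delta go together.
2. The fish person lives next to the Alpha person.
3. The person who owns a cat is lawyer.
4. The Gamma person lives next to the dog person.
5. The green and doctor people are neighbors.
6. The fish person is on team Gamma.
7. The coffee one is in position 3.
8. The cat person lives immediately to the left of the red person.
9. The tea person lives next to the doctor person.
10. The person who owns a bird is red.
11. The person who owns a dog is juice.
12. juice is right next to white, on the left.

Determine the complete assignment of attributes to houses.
Solution:

House | Drink | Team | Color | Profession | Pet
-----------------------------------------------
  1   | tea | Gamma | green | teacher | fish
  2   | juice | Alpha | blue | doctor | dog
  3   | coffee | Beta | white | lawyer | cat
  4   | milk | Delta | red | engineer | bird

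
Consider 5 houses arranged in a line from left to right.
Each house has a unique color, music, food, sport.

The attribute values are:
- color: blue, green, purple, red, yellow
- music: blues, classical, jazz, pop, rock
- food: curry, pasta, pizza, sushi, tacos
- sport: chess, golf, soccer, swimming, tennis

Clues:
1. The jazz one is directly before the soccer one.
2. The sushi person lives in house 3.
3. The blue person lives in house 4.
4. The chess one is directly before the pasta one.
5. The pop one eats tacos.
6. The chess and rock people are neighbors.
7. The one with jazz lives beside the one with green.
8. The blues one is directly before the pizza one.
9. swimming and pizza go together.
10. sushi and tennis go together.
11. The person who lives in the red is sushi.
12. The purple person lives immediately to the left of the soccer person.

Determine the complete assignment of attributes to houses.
Solution:

House | Color | Music | Food | Sport
------------------------------------
  1   | purple | jazz | curry | chess
  2   | green | rock | pasta | soccer
  3   | red | blues | sushi | tennis
  4   | blue | classical | pizza | swimming
  5   | yellow | pop | tacos | golf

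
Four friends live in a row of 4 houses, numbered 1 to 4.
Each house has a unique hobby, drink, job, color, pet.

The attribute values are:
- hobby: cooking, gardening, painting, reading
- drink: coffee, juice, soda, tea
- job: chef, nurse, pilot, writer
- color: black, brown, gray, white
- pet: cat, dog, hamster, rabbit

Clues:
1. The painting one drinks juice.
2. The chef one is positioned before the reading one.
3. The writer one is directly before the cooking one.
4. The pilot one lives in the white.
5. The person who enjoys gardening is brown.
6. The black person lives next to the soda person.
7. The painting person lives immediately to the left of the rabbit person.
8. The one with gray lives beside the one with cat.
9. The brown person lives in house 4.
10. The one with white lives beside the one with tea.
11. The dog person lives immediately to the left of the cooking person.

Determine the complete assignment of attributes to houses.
Solution:

House | Hobby | Drink | Job | Color | Pet
-----------------------------------------
  1   | painting | juice | writer | black | dog
  2   | cooking | soda | chef | gray | rabbit
  3   | reading | coffee | pilot | white | cat
  4   | gardening | tea | nurse | brown | hamster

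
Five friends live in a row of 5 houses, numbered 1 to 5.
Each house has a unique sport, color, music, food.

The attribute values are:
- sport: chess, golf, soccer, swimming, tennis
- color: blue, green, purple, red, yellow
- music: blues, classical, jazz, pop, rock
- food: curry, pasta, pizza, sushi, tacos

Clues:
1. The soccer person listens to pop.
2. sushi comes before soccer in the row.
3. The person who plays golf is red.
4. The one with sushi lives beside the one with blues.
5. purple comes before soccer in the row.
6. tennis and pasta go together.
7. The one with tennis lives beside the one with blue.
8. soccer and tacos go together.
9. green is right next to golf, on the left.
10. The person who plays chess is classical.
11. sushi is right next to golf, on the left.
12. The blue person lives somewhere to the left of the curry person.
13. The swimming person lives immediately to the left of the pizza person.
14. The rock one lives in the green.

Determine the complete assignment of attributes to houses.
Solution:

House | Sport | Color | Music | Food
------------------------------------
  1   | swimming | green | rock | sushi
  2   | golf | red | blues | pizza
  3   | tennis | purple | jazz | pasta
  4   | soccer | blue | pop | tacos
  5   | chess | yellow | classical | curry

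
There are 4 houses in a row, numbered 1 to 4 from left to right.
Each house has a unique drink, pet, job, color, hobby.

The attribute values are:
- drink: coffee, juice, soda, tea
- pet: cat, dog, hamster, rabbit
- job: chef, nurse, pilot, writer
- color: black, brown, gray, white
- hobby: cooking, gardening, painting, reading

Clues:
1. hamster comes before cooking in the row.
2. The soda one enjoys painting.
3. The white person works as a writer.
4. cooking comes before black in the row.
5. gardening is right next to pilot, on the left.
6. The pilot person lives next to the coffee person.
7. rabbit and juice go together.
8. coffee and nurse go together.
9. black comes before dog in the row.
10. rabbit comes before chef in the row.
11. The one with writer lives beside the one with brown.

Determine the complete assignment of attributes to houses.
Solution:

House | Drink | Pet | Job | Color | Hobby
-----------------------------------------
  1   | tea | hamster | writer | white | gardening
  2   | juice | rabbit | pilot | brown | cooking
  3   | coffee | cat | nurse | black | reading
  4   | soda | dog | chef | gray | painting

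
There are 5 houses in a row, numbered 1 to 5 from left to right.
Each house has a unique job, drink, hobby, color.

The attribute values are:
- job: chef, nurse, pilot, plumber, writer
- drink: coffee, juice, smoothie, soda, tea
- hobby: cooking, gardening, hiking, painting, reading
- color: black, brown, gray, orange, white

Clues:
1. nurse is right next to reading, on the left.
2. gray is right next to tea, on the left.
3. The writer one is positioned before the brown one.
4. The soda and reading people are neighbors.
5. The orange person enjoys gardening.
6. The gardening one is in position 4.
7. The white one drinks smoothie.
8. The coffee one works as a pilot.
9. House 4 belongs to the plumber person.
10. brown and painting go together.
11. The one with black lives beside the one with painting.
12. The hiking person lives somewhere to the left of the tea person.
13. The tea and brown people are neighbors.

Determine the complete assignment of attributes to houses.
Solution:

House | Job | Drink | Hobby | Color
-----------------------------------
  1   | nurse | soda | hiking | gray
  2   | writer | tea | reading | black
  3   | pilot | coffee | painting | brown
  4   | plumber | juice | gardening | orange
  5   | chef | smoothie | cooking | white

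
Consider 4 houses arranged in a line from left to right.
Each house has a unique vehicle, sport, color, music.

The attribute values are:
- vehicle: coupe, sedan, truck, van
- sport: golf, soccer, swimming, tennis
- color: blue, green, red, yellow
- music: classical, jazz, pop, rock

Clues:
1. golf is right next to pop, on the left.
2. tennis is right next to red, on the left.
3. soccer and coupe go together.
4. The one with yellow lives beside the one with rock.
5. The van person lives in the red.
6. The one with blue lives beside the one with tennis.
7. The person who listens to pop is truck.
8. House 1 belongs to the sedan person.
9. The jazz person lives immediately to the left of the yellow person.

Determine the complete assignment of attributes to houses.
Solution:

House | Vehicle | Sport | Color | Music
---------------------------------------
  1   | sedan | golf | blue | jazz
  2   | truck | tennis | yellow | pop
  3   | van | swimming | red | rock
  4   | coupe | soccer | green | classical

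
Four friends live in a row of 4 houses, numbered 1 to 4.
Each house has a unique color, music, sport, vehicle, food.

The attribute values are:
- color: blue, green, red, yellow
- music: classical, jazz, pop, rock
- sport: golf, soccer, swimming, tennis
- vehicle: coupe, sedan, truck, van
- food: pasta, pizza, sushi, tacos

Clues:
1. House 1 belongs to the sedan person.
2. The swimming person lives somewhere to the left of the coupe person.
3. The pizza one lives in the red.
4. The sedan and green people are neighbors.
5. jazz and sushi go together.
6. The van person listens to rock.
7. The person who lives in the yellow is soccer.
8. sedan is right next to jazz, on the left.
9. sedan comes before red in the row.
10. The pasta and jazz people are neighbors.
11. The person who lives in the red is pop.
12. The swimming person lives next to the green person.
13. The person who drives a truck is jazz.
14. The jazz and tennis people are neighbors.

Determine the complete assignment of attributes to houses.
Solution:

House | Color | Music | Sport | Vehicle | Food
----------------------------------------------
  1   | blue | classical | swimming | sedan | pasta
  2   | green | jazz | golf | truck | sushi
  3   | red | pop | tennis | coupe | pizza
  4   | yellow | rock | soccer | van | tacos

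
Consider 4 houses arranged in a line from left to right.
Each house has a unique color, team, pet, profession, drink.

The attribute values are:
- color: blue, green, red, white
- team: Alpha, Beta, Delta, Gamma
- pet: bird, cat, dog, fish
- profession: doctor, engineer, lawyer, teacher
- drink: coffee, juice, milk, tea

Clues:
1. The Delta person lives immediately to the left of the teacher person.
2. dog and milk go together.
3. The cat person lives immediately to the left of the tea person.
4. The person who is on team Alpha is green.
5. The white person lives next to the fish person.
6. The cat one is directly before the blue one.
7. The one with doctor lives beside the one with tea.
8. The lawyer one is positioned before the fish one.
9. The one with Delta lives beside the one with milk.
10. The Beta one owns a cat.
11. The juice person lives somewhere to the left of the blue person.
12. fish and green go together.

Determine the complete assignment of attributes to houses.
Solution:

House | Color | Team | Pet | Profession | Drink
-----------------------------------------------
  1   | red | Beta | cat | doctor | juice
  2   | blue | Delta | bird | lawyer | tea
  3   | white | Gamma | dog | teacher | milk
  4   | green | Alpha | fish | engineer | coffee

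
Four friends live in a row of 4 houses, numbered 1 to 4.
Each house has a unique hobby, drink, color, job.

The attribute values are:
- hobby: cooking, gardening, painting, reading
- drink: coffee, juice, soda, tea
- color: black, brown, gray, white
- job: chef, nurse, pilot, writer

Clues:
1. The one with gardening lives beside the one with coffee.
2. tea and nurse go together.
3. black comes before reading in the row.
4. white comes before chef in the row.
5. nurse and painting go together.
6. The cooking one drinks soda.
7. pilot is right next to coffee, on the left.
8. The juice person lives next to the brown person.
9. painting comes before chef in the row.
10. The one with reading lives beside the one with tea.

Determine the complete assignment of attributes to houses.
Solution:

House | Hobby | Drink | Color | Job
-----------------------------------
  1   | gardening | juice | black | pilot
  2   | reading | coffee | brown | writer
  3   | painting | tea | white | nurse
  4   | cooking | soda | gray | chef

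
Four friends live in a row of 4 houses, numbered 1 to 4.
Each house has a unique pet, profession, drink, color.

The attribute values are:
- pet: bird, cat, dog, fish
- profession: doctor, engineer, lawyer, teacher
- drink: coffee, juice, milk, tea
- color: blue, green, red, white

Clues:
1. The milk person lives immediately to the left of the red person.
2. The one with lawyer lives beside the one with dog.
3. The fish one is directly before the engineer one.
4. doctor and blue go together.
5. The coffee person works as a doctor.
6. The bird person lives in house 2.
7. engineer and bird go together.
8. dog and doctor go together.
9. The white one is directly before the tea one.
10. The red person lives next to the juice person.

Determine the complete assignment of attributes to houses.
Solution:

House | Pet | Profession | Drink | Color
----------------------------------------
  1   | fish | teacher | milk | white
  2   | bird | engineer | tea | red
  3   | cat | lawyer | juice | green
  4   | dog | doctor | coffee | blue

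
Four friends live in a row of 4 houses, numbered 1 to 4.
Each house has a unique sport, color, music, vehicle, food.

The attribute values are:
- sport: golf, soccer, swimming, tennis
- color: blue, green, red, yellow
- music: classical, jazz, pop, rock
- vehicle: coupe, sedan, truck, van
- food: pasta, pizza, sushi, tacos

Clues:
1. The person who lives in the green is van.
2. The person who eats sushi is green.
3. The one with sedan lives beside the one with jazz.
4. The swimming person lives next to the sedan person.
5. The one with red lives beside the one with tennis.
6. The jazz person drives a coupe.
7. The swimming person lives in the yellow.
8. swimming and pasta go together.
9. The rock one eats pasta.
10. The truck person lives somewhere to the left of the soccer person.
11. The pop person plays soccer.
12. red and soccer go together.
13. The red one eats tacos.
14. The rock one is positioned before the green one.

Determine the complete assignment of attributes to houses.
Solution:

House | Sport | Color | Music | Vehicle | Food
----------------------------------------------
  1   | swimming | yellow | rock | truck | pasta
  2   | soccer | red | pop | sedan | tacos
  3   | tennis | blue | jazz | coupe | pizza
  4   | golf | green | classical | van | sushi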